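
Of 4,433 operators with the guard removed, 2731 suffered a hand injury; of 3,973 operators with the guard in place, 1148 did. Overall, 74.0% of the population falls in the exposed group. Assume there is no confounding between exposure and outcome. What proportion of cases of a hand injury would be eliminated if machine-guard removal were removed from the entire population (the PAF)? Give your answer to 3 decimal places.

PAF ≈ 0.456

p₁ = P(outcome | exposed) = 2731/4433 = 0.61606
p₀ = P(outcome | unexposed) = 1148/3973 = 0.28895
Overall risk P(Y=1) = π·p₁ + (1−π)·p₀ = 0.74×0.61606 + 0.26×0.28895 = 0.53101.
Under exogeneity, PAF = [P(Y=1) − p₀] / P(Y=1).
PAF = (0.53101 − 0.28895) / 0.53101 ≈ 0.4559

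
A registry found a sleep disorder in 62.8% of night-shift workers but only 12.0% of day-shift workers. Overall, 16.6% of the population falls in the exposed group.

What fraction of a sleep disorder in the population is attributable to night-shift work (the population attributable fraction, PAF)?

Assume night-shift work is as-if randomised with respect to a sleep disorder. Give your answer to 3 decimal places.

p₁ = 0.628, p₀ = 0.12.
Overall risk P(Y=1) = π·p₁ + (1−π)·p₀ = 0.166×0.628 + 0.834×0.12 = 0.20433.
Under exogeneity, PAF = [P(Y=1) − p₀] / P(Y=1).
PAF = (0.20433 − 0.12) / 0.20433 ≈ 0.4127

PAF ≈ 0.413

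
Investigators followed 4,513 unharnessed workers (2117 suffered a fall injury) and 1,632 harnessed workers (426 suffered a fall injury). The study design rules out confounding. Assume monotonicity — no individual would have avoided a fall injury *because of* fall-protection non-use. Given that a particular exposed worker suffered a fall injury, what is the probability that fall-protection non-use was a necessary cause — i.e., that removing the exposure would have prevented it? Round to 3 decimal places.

p₁ = P(outcome | exposed) = 2117/4513 = 0.46909
p₀ = P(outcome | unexposed) = 426/1632 = 0.26103
Under exogeneity and monotonicity, PN = (p₁ − p₀) / p₁.
PN = (0.46909 − 0.26103) / 0.46909 = 0.20806 / 0.46909 ≈ 0.4435

PN ≈ 0.444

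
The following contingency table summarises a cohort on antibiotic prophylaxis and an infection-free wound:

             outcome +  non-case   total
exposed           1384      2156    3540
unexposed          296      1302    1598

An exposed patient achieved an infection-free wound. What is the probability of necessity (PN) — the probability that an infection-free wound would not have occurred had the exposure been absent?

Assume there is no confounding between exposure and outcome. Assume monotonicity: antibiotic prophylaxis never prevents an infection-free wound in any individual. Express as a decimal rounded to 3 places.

PN ≈ 0.526

p₁ = P(outcome | exposed) = 1384/3540 = 0.39096
p₀ = P(outcome | unexposed) = 296/1598 = 0.18523
Under exogeneity and monotonicity, PN = (p₁ − p₀) / p₁.
PN = (0.39096 − 0.18523) / 0.39096 = 0.20573 / 0.39096 ≈ 0.5262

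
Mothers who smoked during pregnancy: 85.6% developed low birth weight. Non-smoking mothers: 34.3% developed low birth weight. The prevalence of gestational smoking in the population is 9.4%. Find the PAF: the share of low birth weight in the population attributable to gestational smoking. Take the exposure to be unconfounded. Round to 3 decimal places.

p₁ = 0.856, p₀ = 0.343.
Overall risk P(Y=1) = π·p₁ + (1−π)·p₀ = 0.094×0.856 + 0.906×0.343 = 0.39122.
Under exogeneity, PAF = [P(Y=1) − p₀] / P(Y=1).
PAF = (0.39122 − 0.343) / 0.39122 ≈ 0.1233

PAF ≈ 0.123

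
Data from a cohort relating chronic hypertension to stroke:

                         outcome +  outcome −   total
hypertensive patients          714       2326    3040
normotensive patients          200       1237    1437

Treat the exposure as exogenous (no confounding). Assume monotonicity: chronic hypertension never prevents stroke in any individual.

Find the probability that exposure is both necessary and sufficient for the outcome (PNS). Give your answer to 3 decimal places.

PNS ≈ 0.096

p₁ = P(outcome | exposed) = 714/3040 = 0.23487
p₀ = P(outcome | unexposed) = 200/1437 = 0.13918
Under exogeneity and monotonicity, PNS = p₁ − p₀.
PNS = 0.23487 − 0.13918 = 0.09569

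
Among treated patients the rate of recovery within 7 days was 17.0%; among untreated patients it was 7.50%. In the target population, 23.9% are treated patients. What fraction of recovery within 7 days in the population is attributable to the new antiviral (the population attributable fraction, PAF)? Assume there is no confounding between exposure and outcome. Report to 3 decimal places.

PAF ≈ 0.232

p₁ = 0.17, p₀ = 0.075.
Overall risk P(Y=1) = π·p₁ + (1−π)·p₀ = 0.239×0.17 + 0.761×0.075 = 0.097705.
Under exogeneity, PAF = [P(Y=1) − p₀] / P(Y=1).
PAF = (0.097705 − 0.075) / 0.097705 ≈ 0.2324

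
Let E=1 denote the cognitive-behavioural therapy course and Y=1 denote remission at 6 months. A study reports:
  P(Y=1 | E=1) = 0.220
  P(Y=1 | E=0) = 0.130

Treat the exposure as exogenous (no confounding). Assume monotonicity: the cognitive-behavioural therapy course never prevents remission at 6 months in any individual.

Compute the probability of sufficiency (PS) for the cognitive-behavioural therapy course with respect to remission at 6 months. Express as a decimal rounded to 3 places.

PS ≈ 0.103

Let p₁ = 0.22, p₀ = 0.13.
Under exogeneity and monotonicity, PS = (p₁ − p₀) / (1 − p₀).
PS = (0.22 − 0.13) / (1 − 0.13) = 0.09 / 0.87 ≈ 0.1034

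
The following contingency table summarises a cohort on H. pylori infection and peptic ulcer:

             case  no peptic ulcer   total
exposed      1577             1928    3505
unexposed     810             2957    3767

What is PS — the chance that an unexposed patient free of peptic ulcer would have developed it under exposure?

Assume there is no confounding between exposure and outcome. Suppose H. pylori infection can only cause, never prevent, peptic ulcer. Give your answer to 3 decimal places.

PS ≈ 0.299

p₁ = P(outcome | exposed) = 1577/3505 = 0.44993
p₀ = P(outcome | unexposed) = 810/3767 = 0.21503
Under exogeneity and monotonicity, PS = (p₁ − p₀) / (1 − p₀).
PS = (0.44993 − 0.21503) / (1 − 0.21503) = 0.2349 / 0.78497 ≈ 0.2992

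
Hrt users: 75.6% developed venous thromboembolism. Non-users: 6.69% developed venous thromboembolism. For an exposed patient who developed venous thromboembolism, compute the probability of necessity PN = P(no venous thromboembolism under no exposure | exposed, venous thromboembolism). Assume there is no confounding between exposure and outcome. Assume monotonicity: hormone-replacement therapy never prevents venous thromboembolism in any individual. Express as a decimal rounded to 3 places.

p₁ = 0.756, p₀ = 0.0669.
Under exogeneity and monotonicity, PN = (p₁ − p₀) / p₁.
PN = (0.756 − 0.0669) / 0.756 = 0.6891 / 0.756 ≈ 0.9115

PN ≈ 0.912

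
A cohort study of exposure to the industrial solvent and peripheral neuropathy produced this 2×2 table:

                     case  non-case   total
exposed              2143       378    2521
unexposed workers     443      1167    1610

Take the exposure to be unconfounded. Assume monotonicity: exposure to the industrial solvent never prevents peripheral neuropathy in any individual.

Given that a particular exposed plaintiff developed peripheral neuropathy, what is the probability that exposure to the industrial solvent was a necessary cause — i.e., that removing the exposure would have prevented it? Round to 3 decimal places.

PN ≈ 0.676

p₁ = P(outcome | exposed) = 2143/2521 = 0.85006
p₀ = P(outcome | unexposed) = 443/1610 = 0.27516
Under exogeneity and monotonicity, PN = (p₁ − p₀) / p₁.
PN = (0.85006 − 0.27516) / 0.85006 = 0.5749 / 0.85006 ≈ 0.6763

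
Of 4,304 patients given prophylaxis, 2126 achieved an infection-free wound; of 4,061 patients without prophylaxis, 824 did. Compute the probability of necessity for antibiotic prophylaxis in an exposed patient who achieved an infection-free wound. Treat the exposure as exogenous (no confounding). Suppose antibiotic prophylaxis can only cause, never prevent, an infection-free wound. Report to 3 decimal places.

p₁ = P(outcome | exposed) = 2126/4304 = 0.49396
p₀ = P(outcome | unexposed) = 824/4061 = 0.20291
Under exogeneity and monotonicity, PN = (p₁ − p₀) / p₁.
PN = (0.49396 − 0.20291) / 0.49396 = 0.29105 / 0.49396 ≈ 0.5892

PN ≈ 0.589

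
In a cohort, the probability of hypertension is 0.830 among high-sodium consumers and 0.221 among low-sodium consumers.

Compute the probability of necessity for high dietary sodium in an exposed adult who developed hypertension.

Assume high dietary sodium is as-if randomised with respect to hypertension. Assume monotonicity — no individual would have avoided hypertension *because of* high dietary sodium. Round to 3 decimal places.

Let p₁ = 0.83, p₀ = 0.221.
Under exogeneity and monotonicity, PN = (p₁ − p₀) / p₁.
PN = (0.83 − 0.221) / 0.83 = 0.609 / 0.83 ≈ 0.7337

PN ≈ 0.734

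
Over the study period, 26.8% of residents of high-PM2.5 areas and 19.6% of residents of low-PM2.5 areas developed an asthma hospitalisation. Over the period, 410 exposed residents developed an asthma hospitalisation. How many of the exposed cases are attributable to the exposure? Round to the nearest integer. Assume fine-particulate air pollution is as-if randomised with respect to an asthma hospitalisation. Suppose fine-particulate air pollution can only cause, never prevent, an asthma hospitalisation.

p₁ = 0.268, p₀ = 0.196.
PN = (p₁ − p₀)/p₁ = (0.268 − 0.196) / 0.268 ≈ 0.26866.
Attributable cases ≈ PN × (exposed cases) = 0.26866 × 410 ≈ 110.15.

about 110 cases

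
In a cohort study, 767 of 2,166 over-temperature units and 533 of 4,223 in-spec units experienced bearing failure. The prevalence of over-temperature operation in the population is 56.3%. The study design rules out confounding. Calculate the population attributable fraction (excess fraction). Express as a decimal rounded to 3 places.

PAF ≈ 0.504

p₁ = P(outcome | exposed) = 767/2166 = 0.35411
p₀ = P(outcome | unexposed) = 533/4223 = 0.12621
Overall risk P(Y=1) = π·p₁ + (1−π)·p₀ = 0.563×0.35411 + 0.437×0.12621 = 0.25452.
Under exogeneity, PAF = [P(Y=1) − p₀] / P(Y=1).
PAF = (0.25452 − 0.12621) / 0.25452 ≈ 0.5041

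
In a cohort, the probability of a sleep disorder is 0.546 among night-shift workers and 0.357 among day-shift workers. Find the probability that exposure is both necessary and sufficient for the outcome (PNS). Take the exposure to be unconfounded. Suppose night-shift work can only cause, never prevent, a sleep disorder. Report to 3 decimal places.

Let p₁ = 0.546, p₀ = 0.357.
Under exogeneity and monotonicity, PNS = p₁ − p₀.
PNS = 0.546 − 0.357 = 0.189

PNS ≈ 0.189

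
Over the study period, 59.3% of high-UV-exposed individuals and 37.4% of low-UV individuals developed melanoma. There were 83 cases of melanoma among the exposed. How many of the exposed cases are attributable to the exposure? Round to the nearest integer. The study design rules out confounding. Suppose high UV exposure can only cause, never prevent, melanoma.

about 31 cases

p₁ = 0.593, p₀ = 0.374.
PN = (p₁ − p₀)/p₁ = (0.593 − 0.374) / 0.593 ≈ 0.36931.
Attributable cases ≈ PN × (exposed cases) = 0.36931 × 83 ≈ 30.65.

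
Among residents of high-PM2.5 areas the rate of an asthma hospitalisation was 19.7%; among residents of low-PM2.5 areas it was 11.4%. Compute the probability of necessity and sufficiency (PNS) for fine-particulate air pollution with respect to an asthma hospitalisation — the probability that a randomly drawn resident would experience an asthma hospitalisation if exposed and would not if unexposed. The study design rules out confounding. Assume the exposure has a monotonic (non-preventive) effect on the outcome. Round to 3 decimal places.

PNS ≈ 0.083

p₁ = 0.197, p₀ = 0.114.
Under exogeneity and monotonicity, PNS = p₁ − p₀.
PNS = 0.197 − 0.114 = 0.083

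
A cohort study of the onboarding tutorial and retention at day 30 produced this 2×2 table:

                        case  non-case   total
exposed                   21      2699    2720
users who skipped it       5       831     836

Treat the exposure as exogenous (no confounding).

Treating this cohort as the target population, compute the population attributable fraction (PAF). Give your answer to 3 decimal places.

p₁ = P(outcome | exposed) = 21/2720 = 0.0077206
p₀ = P(outcome | unexposed) = 5/836 = 0.0059809
Exposure prevalence π = 2720/3556 = 0.7649; overall risk P(Y=1) = 0.0073116.
Under exogeneity, PAF = [P(Y=1) − p₀]/P(Y=1).
PAF = (0.0073116 − 0.0059809) / 0.0073116 ≈ 0.1820

PAF ≈ 0.182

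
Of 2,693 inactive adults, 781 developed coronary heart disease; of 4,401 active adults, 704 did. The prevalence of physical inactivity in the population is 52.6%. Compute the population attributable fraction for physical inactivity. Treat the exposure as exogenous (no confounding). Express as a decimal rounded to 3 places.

PAF ≈ 0.300

p₁ = P(outcome | exposed) = 781/2693 = 0.29001
p₀ = P(outcome | unexposed) = 704/4401 = 0.15996
Overall risk P(Y=1) = π·p₁ + (1−π)·p₀ = 0.526×0.29001 + 0.474×0.15996 = 0.22837.
Under exogeneity, PAF = [P(Y=1) − p₀] / P(Y=1).
PAF = (0.22837 − 0.15996) / 0.22837 ≈ 0.2995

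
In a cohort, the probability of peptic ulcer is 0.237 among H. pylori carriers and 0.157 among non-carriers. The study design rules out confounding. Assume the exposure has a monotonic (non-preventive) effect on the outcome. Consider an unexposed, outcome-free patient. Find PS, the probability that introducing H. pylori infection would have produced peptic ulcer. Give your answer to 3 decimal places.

Let p₁ = 0.237, p₀ = 0.157.
Under exogeneity and monotonicity, PS = (p₁ − p₀) / (1 − p₀).
PS = (0.237 − 0.157) / (1 − 0.157) = 0.08 / 0.843 ≈ 0.0949

PS ≈ 0.095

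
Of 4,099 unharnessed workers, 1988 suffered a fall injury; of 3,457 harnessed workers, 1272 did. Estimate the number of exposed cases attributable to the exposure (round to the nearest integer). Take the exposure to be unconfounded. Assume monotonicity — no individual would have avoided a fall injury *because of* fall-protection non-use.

about 480 cases

p₁ = P(outcome | exposed) = 1988/4099 = 0.485
p₀ = P(outcome | unexposed) = 1272/3457 = 0.36795
PN = (p₁ − p₀)/p₁ = (0.485 − 0.36795) / 0.485 ≈ 0.24134.
Attributable cases ≈ PN × (exposed cases) = 0.24134 × 1988 ≈ 479.78.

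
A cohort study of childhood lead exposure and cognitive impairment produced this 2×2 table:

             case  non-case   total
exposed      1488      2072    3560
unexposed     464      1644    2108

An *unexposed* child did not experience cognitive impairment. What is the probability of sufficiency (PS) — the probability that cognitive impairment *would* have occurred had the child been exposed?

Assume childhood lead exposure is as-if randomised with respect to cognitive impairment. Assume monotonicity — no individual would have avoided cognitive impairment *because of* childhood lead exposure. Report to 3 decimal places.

PS ≈ 0.254

p₁ = P(outcome | exposed) = 1488/3560 = 0.41798
p₀ = P(outcome | unexposed) = 464/2108 = 0.22011
Under exogeneity and monotonicity, PS = (p₁ − p₀)/(1 − p₀).
PS = (0.41798 − 0.22011) / 0.77989 ≈ 0.2537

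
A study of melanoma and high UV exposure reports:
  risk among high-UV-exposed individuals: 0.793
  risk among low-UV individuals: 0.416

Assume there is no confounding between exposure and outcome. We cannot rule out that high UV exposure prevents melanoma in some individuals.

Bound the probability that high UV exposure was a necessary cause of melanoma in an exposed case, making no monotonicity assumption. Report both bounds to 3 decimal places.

Let p₁ = 0.793, p₀ = 0.416.
Under exogeneity alone the bounds on PN are max{0,(p₁−p₀)/p₁} ≤ PN ≤ min{1,(1−p₀)/p₁}.
  lower = (p₁ − p₀)/p₁ = 0.377 / 0.793 ≈ 0.4754
  upper = min{1, (1 − p₀)/p₁} = 0.584 / 0.793 ≈ 0.7364

0.475 ≤ PN ≤ 0.736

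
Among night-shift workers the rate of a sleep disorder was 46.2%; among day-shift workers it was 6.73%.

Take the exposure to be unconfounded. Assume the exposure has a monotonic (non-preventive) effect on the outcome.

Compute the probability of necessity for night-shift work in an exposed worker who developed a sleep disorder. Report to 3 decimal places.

PN ≈ 0.854

p₁ = 0.462, p₀ = 0.0673.
Under exogeneity and monotonicity, PN = (p₁ − p₀) / p₁.
PN = (0.462 − 0.0673) / 0.462 = 0.3947 / 0.462 ≈ 0.8543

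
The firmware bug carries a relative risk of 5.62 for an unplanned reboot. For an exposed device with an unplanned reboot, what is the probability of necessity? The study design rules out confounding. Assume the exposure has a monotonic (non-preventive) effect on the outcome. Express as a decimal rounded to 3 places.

PN ≈ 0.822

Under exogeneity and monotonicity, PN = (RR − 1) / RR = 1 − 1/RR.
PN = (5.62 − 1) / 5.62 = 4.62 / 5.62 ≈ 0.8221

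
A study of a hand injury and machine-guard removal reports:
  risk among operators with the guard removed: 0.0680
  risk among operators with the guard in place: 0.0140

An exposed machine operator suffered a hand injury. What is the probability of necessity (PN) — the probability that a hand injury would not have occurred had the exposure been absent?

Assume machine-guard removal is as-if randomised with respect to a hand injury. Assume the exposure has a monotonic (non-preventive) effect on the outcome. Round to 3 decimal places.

Let p₁ = 0.068, p₀ = 0.014.
Under exogeneity and monotonicity, PN = (p₁ − p₀) / p₁.
PN = (0.068 − 0.014) / 0.068 = 0.054 / 0.068 ≈ 0.7941

PN ≈ 0.794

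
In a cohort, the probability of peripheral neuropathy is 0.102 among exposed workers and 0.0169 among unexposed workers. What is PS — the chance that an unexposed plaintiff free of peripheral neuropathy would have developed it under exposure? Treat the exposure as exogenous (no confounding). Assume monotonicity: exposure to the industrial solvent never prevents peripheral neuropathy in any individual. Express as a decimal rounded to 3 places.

Let p₁ = 0.102, p₀ = 0.0169.
Under exogeneity and monotonicity, PS = (p₁ − p₀) / (1 − p₀).
PS = (0.102 − 0.0169) / (1 − 0.0169) = 0.0851 / 0.9831 ≈ 0.0866

PS ≈ 0.087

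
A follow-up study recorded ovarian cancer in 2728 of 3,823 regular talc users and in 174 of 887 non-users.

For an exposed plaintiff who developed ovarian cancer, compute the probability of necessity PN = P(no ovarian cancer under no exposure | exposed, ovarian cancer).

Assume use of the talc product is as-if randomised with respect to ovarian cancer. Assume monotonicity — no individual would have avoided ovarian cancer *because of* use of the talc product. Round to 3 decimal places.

PN ≈ 0.725

p₁ = P(outcome | exposed) = 2728/3823 = 0.71358
p₀ = P(outcome | unexposed) = 174/887 = 0.19617
Under exogeneity and monotonicity, PN = (p₁ − p₀) / p₁.
PN = (0.71358 − 0.19617) / 0.71358 = 0.51741 / 0.71358 ≈ 0.7251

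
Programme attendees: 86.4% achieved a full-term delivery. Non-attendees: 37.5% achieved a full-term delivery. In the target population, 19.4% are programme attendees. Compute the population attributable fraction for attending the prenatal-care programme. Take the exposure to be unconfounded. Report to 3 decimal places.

p₁ = 0.864, p₀ = 0.375.
Overall risk P(Y=1) = π·p₁ + (1−π)·p₀ = 0.194×0.864 + 0.806×0.375 = 0.46987.
Under exogeneity, PAF = [P(Y=1) − p₀] / P(Y=1).
PAF = (0.46987 − 0.375) / 0.46987 ≈ 0.2019

PAF ≈ 0.202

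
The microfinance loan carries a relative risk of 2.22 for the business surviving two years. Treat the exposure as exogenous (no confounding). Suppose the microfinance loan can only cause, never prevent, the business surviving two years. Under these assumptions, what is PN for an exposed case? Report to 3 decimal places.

Under exogeneity and monotonicity, PN = (RR − 1) / RR = 1 − 1/RR.
PN = (2.22 − 1) / 2.22 = 1.22 / 2.22 ≈ 0.5495

PN ≈ 0.550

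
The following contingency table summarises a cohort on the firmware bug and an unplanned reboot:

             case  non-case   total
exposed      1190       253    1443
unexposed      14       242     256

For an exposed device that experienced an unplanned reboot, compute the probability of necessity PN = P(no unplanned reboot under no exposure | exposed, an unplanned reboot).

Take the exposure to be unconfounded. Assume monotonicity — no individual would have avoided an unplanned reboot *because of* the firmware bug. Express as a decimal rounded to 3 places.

PN ≈ 0.934

p₁ = P(outcome | exposed) = 1190/1443 = 0.82467
p₀ = P(outcome | unexposed) = 14/256 = 0.054688
Under exogeneity and monotonicity, PN = (p₁ − p₀)/p₁.
PN = (0.82467 − 0.054688) / 0.82467 ≈ 0.9337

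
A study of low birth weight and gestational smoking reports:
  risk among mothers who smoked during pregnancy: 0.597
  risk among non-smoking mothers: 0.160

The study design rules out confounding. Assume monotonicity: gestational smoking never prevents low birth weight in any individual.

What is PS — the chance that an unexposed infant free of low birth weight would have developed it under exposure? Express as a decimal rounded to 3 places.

Let p₁ = 0.597, p₀ = 0.16.
Under exogeneity and monotonicity, PS = (p₁ − p₀) / (1 − p₀).
PS = (0.597 − 0.16) / (1 − 0.16) = 0.437 / 0.84 ≈ 0.5202

PS ≈ 0.520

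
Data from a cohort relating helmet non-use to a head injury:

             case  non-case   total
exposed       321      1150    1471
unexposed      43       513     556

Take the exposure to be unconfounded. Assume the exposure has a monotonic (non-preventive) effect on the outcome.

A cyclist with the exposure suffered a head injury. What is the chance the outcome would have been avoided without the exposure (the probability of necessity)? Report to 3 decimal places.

PN ≈ 0.646

p₁ = P(outcome | exposed) = 321/1471 = 0.21822
p₀ = P(outcome | unexposed) = 43/556 = 0.077338
Under exogeneity and monotonicity, PN = (p₁ − p₀)/p₁.
PN = (0.21822 − 0.077338) / 0.21822 ≈ 0.6456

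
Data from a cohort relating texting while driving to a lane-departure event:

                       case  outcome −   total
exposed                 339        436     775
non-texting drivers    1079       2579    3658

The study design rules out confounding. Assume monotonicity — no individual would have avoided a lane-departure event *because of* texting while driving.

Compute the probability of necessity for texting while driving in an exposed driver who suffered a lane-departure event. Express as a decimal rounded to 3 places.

p₁ = P(outcome | exposed) = 339/775 = 0.43742
p₀ = P(outcome | unexposed) = 1079/3658 = 0.29497
Under exogeneity and monotonicity, PN = (p₁ − p₀) / p₁.
PN = (0.43742 − 0.29497) / 0.43742 = 0.14245 / 0.43742 ≈ 0.3257

PN ≈ 0.326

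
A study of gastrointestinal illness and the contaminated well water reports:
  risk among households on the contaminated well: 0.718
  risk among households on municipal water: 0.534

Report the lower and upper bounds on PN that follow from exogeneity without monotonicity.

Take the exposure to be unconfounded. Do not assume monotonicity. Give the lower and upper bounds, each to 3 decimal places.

0.256 ≤ PN ≤ 0.649

Let p₁ = 0.718, p₀ = 0.534.
Under exogeneity alone the bounds on PN are max{0,(p₁−p₀)/p₁} ≤ PN ≤ min{1,(1−p₀)/p₁}.
  lower = (p₁ − p₀)/p₁ = 0.184 / 0.718 ≈ 0.2563
  upper = min{1, (1 − p₀)/p₁} = 0.466 / 0.718 ≈ 0.6490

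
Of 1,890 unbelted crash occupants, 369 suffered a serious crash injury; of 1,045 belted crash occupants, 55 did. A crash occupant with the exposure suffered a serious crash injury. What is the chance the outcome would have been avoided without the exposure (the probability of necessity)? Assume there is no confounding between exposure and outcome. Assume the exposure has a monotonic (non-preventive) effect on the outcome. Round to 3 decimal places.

p₁ = P(outcome | exposed) = 369/1890 = 0.19524
p₀ = P(outcome | unexposed) = 55/1045 = 0.052632
Under exogeneity and monotonicity, PN = (p₁ − p₀) / p₁.
PN = (0.19524 − 0.052632) / 0.19524 = 0.14261 / 0.19524 ≈ 0.7304

PN ≈ 0.730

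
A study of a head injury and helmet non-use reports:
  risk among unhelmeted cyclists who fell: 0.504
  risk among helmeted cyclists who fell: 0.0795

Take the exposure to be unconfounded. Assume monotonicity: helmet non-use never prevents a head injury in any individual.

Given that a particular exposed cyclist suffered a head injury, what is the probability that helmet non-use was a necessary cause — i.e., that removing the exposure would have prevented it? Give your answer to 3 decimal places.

Let p₁ = 0.504, p₀ = 0.0795.
Under exogeneity and monotonicity, PN = (p₁ − p₀) / p₁.
PN = (0.504 − 0.0795) / 0.504 = 0.4245 / 0.504 ≈ 0.8423

PN ≈ 0.842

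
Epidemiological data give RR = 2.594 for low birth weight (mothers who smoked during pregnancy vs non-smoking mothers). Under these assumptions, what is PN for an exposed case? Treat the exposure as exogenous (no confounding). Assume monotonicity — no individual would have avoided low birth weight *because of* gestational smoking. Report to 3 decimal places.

Under exogeneity and monotonicity, PN = (RR − 1) / RR = 1 − 1/RR.
PN = (2.594 − 1) / 2.594 = 1.594 / 2.594 ≈ 0.6145

PN ≈ 0.614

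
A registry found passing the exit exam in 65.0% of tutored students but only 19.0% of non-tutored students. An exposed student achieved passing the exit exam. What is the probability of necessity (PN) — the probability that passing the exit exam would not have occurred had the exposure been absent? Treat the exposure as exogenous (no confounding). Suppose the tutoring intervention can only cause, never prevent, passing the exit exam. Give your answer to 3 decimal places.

p₁ = 0.65, p₀ = 0.19.
Under exogeneity and monotonicity, PN = (p₁ − p₀) / p₁.
PN = (0.65 − 0.19) / 0.65 = 0.46 / 0.65 ≈ 0.7077

PN ≈ 0.708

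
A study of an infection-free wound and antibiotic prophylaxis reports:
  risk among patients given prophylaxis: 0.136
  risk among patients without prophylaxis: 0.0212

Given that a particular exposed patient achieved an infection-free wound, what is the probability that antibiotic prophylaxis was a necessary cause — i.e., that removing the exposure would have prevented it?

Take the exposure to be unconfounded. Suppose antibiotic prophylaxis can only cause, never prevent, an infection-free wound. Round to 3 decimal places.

Let p₁ = 0.136, p₀ = 0.0212.
Under exogeneity and monotonicity, PN = (p₁ − p₀) / p₁.
PN = (0.136 − 0.0212) / 0.136 = 0.1148 / 0.136 ≈ 0.8441

PN ≈ 0.844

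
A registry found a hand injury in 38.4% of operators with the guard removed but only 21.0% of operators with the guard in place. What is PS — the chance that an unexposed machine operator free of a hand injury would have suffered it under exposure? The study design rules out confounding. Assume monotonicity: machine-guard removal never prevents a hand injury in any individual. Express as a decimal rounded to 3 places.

PS ≈ 0.220

p₁ = 0.384, p₀ = 0.21.
Under exogeneity and monotonicity, PS = (p₁ − p₀) / (1 − p₀).
PS = (0.384 − 0.21) / (1 − 0.21) = 0.174 / 0.79 ≈ 0.2203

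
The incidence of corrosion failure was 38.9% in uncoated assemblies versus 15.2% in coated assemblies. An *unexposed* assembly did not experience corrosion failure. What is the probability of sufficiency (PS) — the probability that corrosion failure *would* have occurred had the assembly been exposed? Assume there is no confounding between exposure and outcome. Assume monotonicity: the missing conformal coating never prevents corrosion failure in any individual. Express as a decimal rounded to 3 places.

PS ≈ 0.279

p₁ = 0.389, p₀ = 0.152.
Under exogeneity and monotonicity, PS = (p₁ − p₀) / (1 − p₀).
PS = (0.389 − 0.152) / (1 − 0.152) = 0.237 / 0.848 ≈ 0.2795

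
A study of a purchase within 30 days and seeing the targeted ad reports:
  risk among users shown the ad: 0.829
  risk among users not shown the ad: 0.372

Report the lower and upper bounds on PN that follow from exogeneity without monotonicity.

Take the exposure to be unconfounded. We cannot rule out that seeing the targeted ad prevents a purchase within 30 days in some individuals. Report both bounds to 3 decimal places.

0.551 ≤ PN ≤ 0.758

Let p₁ = 0.829, p₀ = 0.372.
Under exogeneity alone the bounds on PN are max{0,(p₁−p₀)/p₁} ≤ PN ≤ min{1,(1−p₀)/p₁}.
  lower = (p₁ − p₀)/p₁ = 0.457 / 0.829 ≈ 0.5513
  upper = min{1, (1 − p₀)/p₁} = 0.628 / 0.829 ≈ 0.7575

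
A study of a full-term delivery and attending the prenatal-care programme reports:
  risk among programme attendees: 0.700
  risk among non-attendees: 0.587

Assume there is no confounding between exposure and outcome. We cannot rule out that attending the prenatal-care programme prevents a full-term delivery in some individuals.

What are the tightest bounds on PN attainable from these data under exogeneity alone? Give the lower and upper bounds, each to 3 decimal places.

0.161 ≤ PN ≤ 0.590

Let p₁ = 0.7, p₀ = 0.587.
Under exogeneity alone the bounds on PN are max{0,(p₁−p₀)/p₁} ≤ PN ≤ min{1,(1−p₀)/p₁}.
  lower = (p₁ − p₀)/p₁ = 0.113 / 0.7 ≈ 0.1614
  upper = min{1, (1 − p₀)/p₁} = 0.413 / 0.7 ≈ 0.5900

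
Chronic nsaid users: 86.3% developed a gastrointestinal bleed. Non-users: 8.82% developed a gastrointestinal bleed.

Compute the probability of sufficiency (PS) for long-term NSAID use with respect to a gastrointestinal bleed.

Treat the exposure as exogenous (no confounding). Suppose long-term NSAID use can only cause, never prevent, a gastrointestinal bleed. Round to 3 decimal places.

PS ≈ 0.850

p₁ = 0.863, p₀ = 0.0882.
Under exogeneity and monotonicity, PS = (p₁ − p₀) / (1 − p₀).
PS = (0.863 − 0.0882) / (1 − 0.0882) = 0.7748 / 0.9118 ≈ 0.8497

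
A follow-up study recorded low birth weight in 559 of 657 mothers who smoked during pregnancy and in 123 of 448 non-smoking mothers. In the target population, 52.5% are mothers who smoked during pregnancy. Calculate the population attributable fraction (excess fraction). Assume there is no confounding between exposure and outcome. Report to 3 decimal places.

PAF ≈ 0.524

p₁ = P(outcome | exposed) = 559/657 = 0.85084
p₀ = P(outcome | unexposed) = 123/448 = 0.27455
Overall risk P(Y=1) = π·p₁ + (1−π)·p₀ = 0.525×0.85084 + 0.475×0.27455 = 0.5771.
Under exogeneity, PAF = [P(Y=1) − p₀] / P(Y=1).
PAF = (0.5771 − 0.27455) / 0.5771 ≈ 0.5243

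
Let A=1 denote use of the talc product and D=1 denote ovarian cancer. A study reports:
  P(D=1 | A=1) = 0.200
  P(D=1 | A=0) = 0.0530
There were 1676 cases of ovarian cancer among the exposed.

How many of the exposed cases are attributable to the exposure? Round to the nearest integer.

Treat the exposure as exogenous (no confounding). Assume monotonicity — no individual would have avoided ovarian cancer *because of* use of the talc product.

Let p₁ = 0.2, p₀ = 0.053.
PN = (p₁ − p₀)/p₁ = (0.2 − 0.053) / 0.2 ≈ 0.73500.
Attributable cases ≈ PN × (exposed cases) = 0.73500 × 1676 ≈ 1231.86.

about 1232 cases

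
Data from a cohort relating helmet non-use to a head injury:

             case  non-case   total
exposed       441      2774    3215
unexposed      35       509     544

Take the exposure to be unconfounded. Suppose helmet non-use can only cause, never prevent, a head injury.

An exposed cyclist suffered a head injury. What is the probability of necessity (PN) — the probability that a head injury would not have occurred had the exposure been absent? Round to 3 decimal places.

PN ≈ 0.531

p₁ = P(outcome | exposed) = 441/3215 = 0.13717
p₀ = P(outcome | unexposed) = 35/544 = 0.064338
Under exogeneity and monotonicity, PN = (p₁ − p₀)/p₁.
PN = (0.13717 − 0.064338) / 0.13717 ≈ 0.5310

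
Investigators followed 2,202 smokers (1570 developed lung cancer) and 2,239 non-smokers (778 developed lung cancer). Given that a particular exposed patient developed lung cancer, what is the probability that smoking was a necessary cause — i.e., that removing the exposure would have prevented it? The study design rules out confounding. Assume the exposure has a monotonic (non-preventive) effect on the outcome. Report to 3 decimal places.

PN ≈ 0.513

p₁ = P(outcome | exposed) = 1570/2202 = 0.71299
p₀ = P(outcome | unexposed) = 778/2239 = 0.34748
Under exogeneity and monotonicity, PN = (p₁ − p₀) / p₁.
PN = (0.71299 − 0.34748) / 0.71299 = 0.36551 / 0.71299 ≈ 0.5126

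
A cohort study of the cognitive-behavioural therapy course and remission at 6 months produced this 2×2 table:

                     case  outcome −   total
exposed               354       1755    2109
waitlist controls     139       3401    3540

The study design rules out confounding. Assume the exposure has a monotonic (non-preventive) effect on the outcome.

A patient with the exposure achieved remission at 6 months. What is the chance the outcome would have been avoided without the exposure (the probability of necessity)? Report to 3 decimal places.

p₁ = P(outcome | exposed) = 354/2109 = 0.16785
p₀ = P(outcome | unexposed) = 139/3540 = 0.039266
Under exogeneity and monotonicity, PN = (p₁ − p₀) / p₁.
PN = (0.16785 − 0.039266) / 0.16785 = 0.12859 / 0.16785 ≈ 0.7661

PN ≈ 0.766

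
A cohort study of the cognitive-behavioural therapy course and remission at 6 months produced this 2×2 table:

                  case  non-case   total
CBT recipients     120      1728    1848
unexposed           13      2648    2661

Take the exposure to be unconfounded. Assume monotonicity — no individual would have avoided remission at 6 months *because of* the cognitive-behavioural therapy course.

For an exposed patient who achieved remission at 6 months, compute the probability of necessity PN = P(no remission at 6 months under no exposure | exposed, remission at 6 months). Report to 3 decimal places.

p₁ = P(outcome | exposed) = 120/1848 = 0.064935
p₀ = P(outcome | unexposed) = 13/2661 = 0.0048854
Under exogeneity and monotonicity, PN = (p₁ − p₀) / p₁.
PN = (0.064935 − 0.0048854) / 0.064935 = 0.06005 / 0.064935 ≈ 0.9248

PN ≈ 0.925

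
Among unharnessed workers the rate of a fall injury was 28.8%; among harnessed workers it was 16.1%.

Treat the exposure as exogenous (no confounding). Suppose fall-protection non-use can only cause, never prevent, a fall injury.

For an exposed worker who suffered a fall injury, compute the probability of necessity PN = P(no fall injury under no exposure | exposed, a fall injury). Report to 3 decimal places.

PN ≈ 0.441

p₁ = 0.288, p₀ = 0.161.
Under exogeneity and monotonicity, PN = (p₁ − p₀) / p₁.
PN = (0.288 − 0.161) / 0.288 = 0.127 / 0.288 ≈ 0.4410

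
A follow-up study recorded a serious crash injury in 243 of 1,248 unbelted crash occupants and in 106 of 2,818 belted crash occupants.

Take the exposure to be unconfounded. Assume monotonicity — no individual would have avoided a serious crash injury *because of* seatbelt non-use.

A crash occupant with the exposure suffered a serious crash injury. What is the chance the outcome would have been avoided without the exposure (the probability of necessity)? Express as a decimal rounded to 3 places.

p₁ = P(outcome | exposed) = 243/1248 = 0.19471
p₀ = P(outcome | unexposed) = 106/2818 = 0.037615
Under exogeneity and monotonicity, PN = (p₁ − p₀) / p₁.
PN = (0.19471 − 0.037615) / 0.19471 = 0.1571 / 0.19471 ≈ 0.8068

PN ≈ 0.807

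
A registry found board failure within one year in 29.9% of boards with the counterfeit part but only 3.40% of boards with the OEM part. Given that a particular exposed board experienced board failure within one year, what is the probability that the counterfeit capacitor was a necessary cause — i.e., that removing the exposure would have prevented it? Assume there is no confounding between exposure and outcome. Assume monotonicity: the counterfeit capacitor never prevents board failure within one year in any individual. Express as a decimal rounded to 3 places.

p₁ = 0.299, p₀ = 0.034.
Under exogeneity and monotonicity, PN = (p₁ − p₀) / p₁.
PN = (0.299 − 0.034) / 0.299 = 0.265 / 0.299 ≈ 0.8863

PN ≈ 0.886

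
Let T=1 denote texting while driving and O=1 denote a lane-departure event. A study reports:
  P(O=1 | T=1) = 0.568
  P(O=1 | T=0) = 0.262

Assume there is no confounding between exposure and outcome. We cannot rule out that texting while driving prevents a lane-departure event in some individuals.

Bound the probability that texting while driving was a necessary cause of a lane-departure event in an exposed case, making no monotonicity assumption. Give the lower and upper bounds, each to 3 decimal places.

Let p₁ = 0.568, p₀ = 0.262.
Under exogeneity alone the bounds on PN are max{0,(p₁−p₀)/p₁} ≤ PN ≤ min{1,(1−p₀)/p₁}.
  lower = (p₁ − p₀)/p₁ = 0.306 / 0.568 ≈ 0.5387
  upper = min{1, (1 − p₀)/p₁} = 0.738 / 0.568 ≈ 1.2993 → capped at 1

0.539 ≤ PN ≤ 1.000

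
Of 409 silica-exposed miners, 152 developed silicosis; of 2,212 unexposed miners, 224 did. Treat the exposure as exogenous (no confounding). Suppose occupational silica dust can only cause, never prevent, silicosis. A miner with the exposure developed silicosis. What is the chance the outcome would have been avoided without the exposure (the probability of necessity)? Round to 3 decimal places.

PN ≈ 0.728

p₁ = P(outcome | exposed) = 152/409 = 0.37164
p₀ = P(outcome | unexposed) = 224/2212 = 0.10127
Under exogeneity and monotonicity, PN = (p₁ − p₀) / p₁.
PN = (0.37164 − 0.10127) / 0.37164 = 0.27037 / 0.37164 ≈ 0.7275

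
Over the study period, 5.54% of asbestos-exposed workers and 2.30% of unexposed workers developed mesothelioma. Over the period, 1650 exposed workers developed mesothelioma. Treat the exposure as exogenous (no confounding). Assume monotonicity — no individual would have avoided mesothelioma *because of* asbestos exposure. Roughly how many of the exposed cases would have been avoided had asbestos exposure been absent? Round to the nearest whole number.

p₁ = 0.0554, p₀ = 0.023.
PN = (p₁ − p₀)/p₁ = (0.0554 − 0.023) / 0.0554 ≈ 0.58484.
Attributable cases ≈ PN × (exposed cases) = 0.58484 × 1650 ≈ 964.98.

about 965 cases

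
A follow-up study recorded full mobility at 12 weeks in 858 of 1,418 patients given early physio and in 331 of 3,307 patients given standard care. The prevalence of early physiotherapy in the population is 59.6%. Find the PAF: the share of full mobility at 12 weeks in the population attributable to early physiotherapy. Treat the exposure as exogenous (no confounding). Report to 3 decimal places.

p₁ = P(outcome | exposed) = 858/1418 = 0.60508
p₀ = P(outcome | unexposed) = 331/3307 = 0.10009
Overall risk P(Y=1) = π·p₁ + (1−π)·p₀ = 0.596×0.60508 + 0.404×0.10009 = 0.40106.
Under exogeneity, PAF = [P(Y=1) − p₀] / P(Y=1).
PAF = (0.40106 − 0.10009) / 0.40106 ≈ 0.7504

PAF ≈ 0.750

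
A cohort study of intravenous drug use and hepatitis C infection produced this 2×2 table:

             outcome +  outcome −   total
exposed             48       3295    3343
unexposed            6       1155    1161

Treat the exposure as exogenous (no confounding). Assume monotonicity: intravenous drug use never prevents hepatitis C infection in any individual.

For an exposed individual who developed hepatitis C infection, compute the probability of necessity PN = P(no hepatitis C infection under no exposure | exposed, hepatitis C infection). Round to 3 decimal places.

p₁ = P(outcome | exposed) = 48/3343 = 0.014358
p₀ = P(outcome | unexposed) = 6/1161 = 0.005168
Under exogeneity and monotonicity, PN = (p₁ − p₀)/p₁.
PN = (0.014358 − 0.005168) / 0.014358 ≈ 0.6401

PN ≈ 0.640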